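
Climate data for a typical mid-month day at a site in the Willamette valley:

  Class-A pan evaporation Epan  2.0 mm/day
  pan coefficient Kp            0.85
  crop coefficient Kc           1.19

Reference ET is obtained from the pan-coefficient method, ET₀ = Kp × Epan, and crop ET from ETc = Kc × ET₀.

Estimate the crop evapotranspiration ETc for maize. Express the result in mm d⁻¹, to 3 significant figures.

2.02 mm d⁻¹

ET₀ = 0.85 × 2.0 = 1.7000 mm/d
ETc = Kc × ET₀ = 1.19 × 1.7000 = 2.0230 mm/d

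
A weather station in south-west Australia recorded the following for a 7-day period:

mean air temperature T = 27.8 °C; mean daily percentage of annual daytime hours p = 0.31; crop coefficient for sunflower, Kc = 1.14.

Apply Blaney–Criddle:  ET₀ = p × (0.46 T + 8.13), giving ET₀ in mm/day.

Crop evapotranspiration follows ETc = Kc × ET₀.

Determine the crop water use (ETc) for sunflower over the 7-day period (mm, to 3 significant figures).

ET₀ = 0.31 × (0.46 × 27.8 + 8.13) = 0.31 × 20.918 = 6.4846 mm/d
ETc = Kc × ET₀ = 1.14 × 6.4846 = 7.3924 mm/d
Over 7 days: 7.3924 × 7 = 51.747 mm

51.7 mm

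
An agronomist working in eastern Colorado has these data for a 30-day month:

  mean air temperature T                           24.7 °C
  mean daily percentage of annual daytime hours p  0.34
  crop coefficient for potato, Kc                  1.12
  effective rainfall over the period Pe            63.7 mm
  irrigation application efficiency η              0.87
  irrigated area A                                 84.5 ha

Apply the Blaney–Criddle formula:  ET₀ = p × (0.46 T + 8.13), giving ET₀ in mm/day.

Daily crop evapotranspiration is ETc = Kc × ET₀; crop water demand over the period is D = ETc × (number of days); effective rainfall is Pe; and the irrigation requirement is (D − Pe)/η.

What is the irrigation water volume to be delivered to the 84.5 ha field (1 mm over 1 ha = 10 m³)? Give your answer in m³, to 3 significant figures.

154000 m³

ET₀ = 0.34 × (0.46 × 24.7 + 8.13) = 0.34 × 19.492 = 6.6273 mm/d
ETc = Kc × ET₀ = 1.12 × 6.6273 = 7.4226 mm/d
Crop demand D = ETc × 30 d = 7.4226 × 30 = 222.678 mm
D − Pe = 222.678 − 63.7 = 158.978 mm
Gross irrigation = 158.978 / 0.87 = 182.733 mm
Volume = 182.733 mm × 84.5 ha × 10 = 154409.4 m³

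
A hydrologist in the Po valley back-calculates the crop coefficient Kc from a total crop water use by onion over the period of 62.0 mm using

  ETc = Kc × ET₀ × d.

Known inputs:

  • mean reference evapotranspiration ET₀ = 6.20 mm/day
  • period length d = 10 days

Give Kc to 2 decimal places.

ETc = Kc × ET₀ × d  ⇒  Kc = ETc / (ET₀ × d)
Kc = 62.0 / (6.20 × 10) = 62.0 / 62.00 = 1.0000

1.00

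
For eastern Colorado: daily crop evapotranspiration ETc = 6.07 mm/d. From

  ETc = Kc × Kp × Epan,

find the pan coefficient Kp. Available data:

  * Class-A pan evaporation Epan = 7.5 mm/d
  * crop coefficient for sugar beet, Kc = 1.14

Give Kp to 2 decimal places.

0.71

ETc = Kc × Kp × Epan  ⇒  Kp = ETc / (Kc × Epan)
Kp = 6.07 / (1.14 × 7.5) = 6.07 / 8.550 = 0.7099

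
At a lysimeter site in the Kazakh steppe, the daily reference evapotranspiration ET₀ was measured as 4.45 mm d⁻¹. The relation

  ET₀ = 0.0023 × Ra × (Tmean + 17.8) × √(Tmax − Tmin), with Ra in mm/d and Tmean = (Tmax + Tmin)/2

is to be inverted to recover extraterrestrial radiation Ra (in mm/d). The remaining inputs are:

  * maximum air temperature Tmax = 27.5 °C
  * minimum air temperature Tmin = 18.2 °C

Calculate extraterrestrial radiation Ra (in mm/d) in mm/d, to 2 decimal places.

15.61 mm/d

Tmean = 22.85 °C; √ΔT = 3.0496
Ra = ET₀ / [0.0023 × (Tmean+17.8) × √ΔT] = 4.45 / (0.0023 × 40.65 × 3.0496) = 15.607 mm/d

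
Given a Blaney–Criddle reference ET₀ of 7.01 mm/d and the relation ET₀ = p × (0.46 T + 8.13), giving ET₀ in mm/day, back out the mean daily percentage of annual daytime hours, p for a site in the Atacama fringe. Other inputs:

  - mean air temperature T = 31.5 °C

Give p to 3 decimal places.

p = ET₀ / (0.46 T + 8.13) = 7.01 / (0.46 × 31.5 + 8.13) = 7.01 / 22.620 = 0.3099

0.310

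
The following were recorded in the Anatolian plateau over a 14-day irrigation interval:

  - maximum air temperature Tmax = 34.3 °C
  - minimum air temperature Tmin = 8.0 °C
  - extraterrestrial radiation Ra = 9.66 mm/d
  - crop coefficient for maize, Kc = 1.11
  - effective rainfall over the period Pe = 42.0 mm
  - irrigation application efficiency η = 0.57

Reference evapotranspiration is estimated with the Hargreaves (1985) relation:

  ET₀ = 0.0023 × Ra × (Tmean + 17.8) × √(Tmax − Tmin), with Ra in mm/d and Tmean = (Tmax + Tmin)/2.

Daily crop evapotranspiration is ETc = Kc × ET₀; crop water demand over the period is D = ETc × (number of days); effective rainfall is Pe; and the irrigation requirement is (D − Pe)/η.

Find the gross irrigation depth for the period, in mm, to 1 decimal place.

Tmean = (34.3 + 8.0)/2 = 21.15 °C
ET₀ = 0.0023 × 9.66 × (21.15 + 17.8) × √26.3 = 0.0023 × 9.66 × 38.95 × 5.1284 = 4.4381 mm/d
ETc = Kc × ET₀ = 1.11 × 4.4381 = 4.9263 mm/d
Crop demand D = ETc × 14 d = 4.9263 × 14 = 68.968 mm
D − Pe = 68.968 − 42.0 = 26.968 mm
Gross irrigation = 26.968 / 0.57 = 47.312 mm

47.3 mm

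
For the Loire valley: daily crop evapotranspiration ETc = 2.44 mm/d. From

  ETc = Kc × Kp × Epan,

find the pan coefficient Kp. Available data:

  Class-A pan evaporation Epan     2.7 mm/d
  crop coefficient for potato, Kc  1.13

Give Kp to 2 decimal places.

ETc = Kc × Kp × Epan  ⇒  Kp = ETc / (Kc × Epan)
Kp = 2.44 / (1.13 × 2.7) = 2.44 / 3.051 = 0.7997

0.80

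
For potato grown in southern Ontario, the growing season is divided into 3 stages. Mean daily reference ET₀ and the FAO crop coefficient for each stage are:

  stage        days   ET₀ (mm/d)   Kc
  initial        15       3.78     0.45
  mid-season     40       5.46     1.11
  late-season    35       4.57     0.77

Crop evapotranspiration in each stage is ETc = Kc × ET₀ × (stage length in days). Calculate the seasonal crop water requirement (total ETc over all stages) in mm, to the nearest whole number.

391 mm

initial: 0.45 × 3.78 × 15 = 25.52 mm
mid-season: 1.11 × 5.46 × 40 = 242.42 mm
late-season: 0.77 × 4.57 × 35 = 123.16 mm
Seasonal total = 391.10 mm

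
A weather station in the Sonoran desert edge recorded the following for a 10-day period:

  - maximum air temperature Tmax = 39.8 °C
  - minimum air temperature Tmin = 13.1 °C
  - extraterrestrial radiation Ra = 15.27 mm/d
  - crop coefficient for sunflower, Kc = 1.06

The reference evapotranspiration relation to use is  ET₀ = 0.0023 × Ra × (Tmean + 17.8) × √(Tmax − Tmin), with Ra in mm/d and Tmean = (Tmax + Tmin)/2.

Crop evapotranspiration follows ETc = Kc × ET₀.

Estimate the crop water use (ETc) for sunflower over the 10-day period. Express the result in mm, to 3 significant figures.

85.1 mm

Tmean = (39.8 + 13.1)/2 = 26.45 °C
ET₀ = 0.0023 × 15.27 × (26.45 + 17.8) × √26.7 = 0.0023 × 15.27 × 44.25 × 5.1672 = 8.0304 mm/d
ETc = Kc × ET₀ = 1.06 × 8.0304 = 8.5122 mm/d
Over 10 days: 8.5122 × 10 = 85.122 mm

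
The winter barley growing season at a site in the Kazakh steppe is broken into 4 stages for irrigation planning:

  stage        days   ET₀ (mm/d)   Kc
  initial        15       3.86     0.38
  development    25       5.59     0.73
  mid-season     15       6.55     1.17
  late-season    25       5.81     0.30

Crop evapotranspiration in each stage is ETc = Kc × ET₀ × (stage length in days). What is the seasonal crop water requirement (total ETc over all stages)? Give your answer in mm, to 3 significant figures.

283 mm

initial: 0.38 × 3.86 × 15 = 22.00 mm
development: 0.73 × 5.59 × 25 = 102.02 mm
mid-season: 1.17 × 6.55 × 15 = 114.95 mm
late-season: 0.30 × 5.81 × 25 = 43.58 mm
Seasonal total = 282.55 mm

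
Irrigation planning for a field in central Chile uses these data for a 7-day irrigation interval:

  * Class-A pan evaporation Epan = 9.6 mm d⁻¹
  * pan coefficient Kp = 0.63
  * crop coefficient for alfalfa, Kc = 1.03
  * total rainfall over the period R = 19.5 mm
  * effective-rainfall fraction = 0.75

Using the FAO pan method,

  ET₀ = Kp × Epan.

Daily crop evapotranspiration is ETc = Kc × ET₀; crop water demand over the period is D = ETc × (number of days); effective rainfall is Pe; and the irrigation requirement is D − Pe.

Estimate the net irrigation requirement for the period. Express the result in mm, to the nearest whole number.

ET₀ = 0.63 × 9.6 = 6.0480 mm/d
ETc = Kc × ET₀ = 1.03 × 6.0480 = 6.2294 mm/d
Crop demand D = ETc × 7 d = 6.2294 × 7 = 43.606 mm
Pe = 0.75 × 19.5 = 14.625 mm
D − Pe = 43.606 − 14.625 = 28.981 mm

29 mm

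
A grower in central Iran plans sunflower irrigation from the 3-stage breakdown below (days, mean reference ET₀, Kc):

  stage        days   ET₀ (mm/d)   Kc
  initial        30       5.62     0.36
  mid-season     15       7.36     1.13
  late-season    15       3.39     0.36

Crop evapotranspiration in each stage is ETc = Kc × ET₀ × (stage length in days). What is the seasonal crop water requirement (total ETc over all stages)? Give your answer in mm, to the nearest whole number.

204 mm

initial: 0.36 × 5.62 × 30 = 60.70 mm
mid-season: 1.13 × 7.36 × 15 = 124.75 mm
late-season: 0.36 × 3.39 × 15 = 18.31 mm
Seasonal total = 203.76 mm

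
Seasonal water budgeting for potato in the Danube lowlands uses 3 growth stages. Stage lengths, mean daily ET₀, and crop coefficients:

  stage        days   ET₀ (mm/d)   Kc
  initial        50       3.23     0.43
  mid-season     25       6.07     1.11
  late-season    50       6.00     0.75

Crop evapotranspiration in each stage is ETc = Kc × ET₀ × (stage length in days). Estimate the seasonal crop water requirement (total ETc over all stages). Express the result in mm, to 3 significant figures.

463 mm

initial: 0.43 × 3.23 × 50 = 69.45 mm
mid-season: 1.11 × 6.07 × 25 = 168.44 mm
late-season: 0.75 × 6.00 × 50 = 225.00 mm
Seasonal total = 462.89 mm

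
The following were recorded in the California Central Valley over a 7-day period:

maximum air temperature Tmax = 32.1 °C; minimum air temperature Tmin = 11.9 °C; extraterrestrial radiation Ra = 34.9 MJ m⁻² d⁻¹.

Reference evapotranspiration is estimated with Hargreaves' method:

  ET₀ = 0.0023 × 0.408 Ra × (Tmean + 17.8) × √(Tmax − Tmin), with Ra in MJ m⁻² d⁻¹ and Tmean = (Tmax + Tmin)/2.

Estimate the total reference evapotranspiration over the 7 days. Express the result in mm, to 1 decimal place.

Tmean = (32.1 + 11.9)/2 = 22.00 °C
0.408 Ra = 0.408 × 34.9 = 14.2392 mm/d equivalent
ET₀ = 0.0023 × 14.2392 × (22.00 + 17.8) × √20.2 = 0.0023 × 14.2392 × 39.80 × 4.4944 = 5.8583 mm/d
Over 7 days: 5.8583 × 7 = 41.008 mm

41.0 mm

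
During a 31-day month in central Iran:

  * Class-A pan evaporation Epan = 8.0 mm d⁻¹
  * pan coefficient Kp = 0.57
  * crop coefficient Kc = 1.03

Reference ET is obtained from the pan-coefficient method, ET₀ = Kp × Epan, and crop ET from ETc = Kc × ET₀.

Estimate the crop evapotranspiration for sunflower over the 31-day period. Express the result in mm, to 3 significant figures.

146 mm

ET₀ = 0.57 × 8.0 = 4.5600 mm/d
ETc = Kc × ET₀ = 1.03 × 4.5600 = 4.6968 mm/d
Over 31 days: 4.6968 × 31 = 145.601 mm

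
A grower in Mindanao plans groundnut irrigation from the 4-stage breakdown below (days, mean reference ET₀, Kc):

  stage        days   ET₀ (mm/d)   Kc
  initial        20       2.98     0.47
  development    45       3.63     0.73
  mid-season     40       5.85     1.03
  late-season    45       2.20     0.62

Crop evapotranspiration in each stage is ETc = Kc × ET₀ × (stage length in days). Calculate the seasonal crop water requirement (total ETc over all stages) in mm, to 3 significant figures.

initial: 0.47 × 2.98 × 20 = 28.01 mm
development: 0.73 × 3.63 × 45 = 119.25 mm
mid-season: 1.03 × 5.85 × 40 = 241.02 mm
late-season: 0.62 × 2.20 × 45 = 61.38 mm
Seasonal total = 449.66 mm

450 mm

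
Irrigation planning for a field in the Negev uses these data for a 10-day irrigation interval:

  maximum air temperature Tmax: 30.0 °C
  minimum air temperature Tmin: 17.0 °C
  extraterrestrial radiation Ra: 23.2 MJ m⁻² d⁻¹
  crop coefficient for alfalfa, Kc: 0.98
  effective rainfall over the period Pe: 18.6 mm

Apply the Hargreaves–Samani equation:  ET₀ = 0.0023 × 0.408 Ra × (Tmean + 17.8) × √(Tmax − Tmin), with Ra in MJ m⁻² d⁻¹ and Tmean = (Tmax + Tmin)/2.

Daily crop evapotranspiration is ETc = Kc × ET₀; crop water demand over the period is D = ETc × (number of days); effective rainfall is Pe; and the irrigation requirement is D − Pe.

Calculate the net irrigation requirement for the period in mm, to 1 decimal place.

Tmean = (30.0 + 17.0)/2 = 23.50 °C
0.408 Ra = 0.408 × 23.2 = 9.4656 mm/d equivalent
ET₀ = 0.0023 × 9.4656 × (23.50 + 17.8) × √13.0 = 0.0023 × 9.4656 × 41.30 × 3.6056 = 3.2419 mm/d
ETc = Kc × ET₀ = 0.98 × 3.2419 = 3.1771 mm/d
Crop demand D = ETc × 10 d = 3.1771 × 10 = 31.771 mm
D − Pe = 31.771 − 18.6 = 13.171 mm

13.2 mm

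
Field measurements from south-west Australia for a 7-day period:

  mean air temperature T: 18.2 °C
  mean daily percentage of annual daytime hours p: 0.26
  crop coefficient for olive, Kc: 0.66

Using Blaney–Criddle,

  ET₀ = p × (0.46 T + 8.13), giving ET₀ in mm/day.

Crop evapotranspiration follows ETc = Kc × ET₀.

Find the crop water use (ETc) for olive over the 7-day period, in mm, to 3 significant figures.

ET₀ = 0.26 × (0.46 × 18.2 + 8.13) = 0.26 × 16.502 = 4.2905 mm/d
ETc = Kc × ET₀ = 0.66 × 4.2905 = 2.8317 mm/d
Over 7 days: 2.8317 × 7 = 19.822 mm

19.8 mm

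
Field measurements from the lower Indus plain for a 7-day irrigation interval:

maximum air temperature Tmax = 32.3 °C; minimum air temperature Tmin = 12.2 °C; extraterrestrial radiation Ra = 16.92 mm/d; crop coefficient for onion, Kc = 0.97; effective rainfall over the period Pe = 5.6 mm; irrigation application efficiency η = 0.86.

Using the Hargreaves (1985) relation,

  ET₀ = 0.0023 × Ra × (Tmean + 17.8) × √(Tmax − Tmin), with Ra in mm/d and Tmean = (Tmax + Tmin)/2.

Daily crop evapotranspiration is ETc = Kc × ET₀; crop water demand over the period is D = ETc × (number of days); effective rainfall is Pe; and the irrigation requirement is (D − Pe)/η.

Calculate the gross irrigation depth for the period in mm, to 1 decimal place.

48.7 mm

Tmean = (32.3 + 12.2)/2 = 22.25 °C
ET₀ = 0.0023 × 16.92 × (22.25 + 17.8) × √20.1 = 0.0023 × 16.92 × 40.05 × 4.4833 = 6.9876 mm/d
ETc = Kc × ET₀ = 0.97 × 6.9876 = 6.7780 mm/d
Crop demand D = ETc × 7 d = 6.7780 × 7 = 47.446 mm
D − Pe = 47.446 − 5.6 = 41.846 mm
Gross irrigation = 41.846 / 0.86 = 48.658 mm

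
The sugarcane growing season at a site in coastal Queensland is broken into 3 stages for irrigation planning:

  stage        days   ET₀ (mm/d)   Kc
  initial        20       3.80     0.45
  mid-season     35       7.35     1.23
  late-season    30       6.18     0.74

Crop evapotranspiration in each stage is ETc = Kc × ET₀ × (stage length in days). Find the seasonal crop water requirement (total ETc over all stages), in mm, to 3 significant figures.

initial: 0.45 × 3.80 × 20 = 34.20 mm
mid-season: 1.23 × 7.35 × 35 = 316.42 mm
late-season: 0.74 × 6.18 × 30 = 137.20 mm
Seasonal total = 487.82 mm

488 mm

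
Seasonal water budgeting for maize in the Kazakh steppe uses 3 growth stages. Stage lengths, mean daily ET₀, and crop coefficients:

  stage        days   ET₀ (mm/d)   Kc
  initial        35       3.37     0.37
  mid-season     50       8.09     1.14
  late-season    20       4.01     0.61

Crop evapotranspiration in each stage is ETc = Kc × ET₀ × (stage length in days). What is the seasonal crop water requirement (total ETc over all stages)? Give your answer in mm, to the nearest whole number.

initial: 0.37 × 3.37 × 35 = 43.64 mm
mid-season: 1.14 × 8.09 × 50 = 461.13 mm
late-season: 0.61 × 4.01 × 20 = 48.92 mm
Seasonal total = 553.69 mm

554 mm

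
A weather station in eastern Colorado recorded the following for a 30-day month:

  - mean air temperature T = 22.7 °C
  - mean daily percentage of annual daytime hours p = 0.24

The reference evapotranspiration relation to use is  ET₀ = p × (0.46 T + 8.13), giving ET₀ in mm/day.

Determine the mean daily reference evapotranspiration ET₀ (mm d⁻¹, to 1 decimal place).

ET₀ = 0.24 × (0.46 × 22.7 + 8.13) = 0.24 × 18.572 = 4.4573 mm/d

4.5 mm d⁻¹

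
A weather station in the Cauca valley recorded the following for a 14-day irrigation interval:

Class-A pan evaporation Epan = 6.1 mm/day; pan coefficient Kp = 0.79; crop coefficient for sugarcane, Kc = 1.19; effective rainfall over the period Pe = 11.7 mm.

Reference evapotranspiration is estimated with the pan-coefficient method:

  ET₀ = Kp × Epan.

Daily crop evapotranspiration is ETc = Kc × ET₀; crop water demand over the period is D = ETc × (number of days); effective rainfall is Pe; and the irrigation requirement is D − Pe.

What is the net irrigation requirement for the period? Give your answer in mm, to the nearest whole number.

ET₀ = 0.79 × 6.1 = 4.8190 mm/d
ETc = Kc × ET₀ = 1.19 × 4.8190 = 5.7346 mm/d
Crop demand D = ETc × 14 d = 5.7346 × 14 = 80.284 mm
D − Pe = 80.284 − 11.7 = 68.584 mm

69 mm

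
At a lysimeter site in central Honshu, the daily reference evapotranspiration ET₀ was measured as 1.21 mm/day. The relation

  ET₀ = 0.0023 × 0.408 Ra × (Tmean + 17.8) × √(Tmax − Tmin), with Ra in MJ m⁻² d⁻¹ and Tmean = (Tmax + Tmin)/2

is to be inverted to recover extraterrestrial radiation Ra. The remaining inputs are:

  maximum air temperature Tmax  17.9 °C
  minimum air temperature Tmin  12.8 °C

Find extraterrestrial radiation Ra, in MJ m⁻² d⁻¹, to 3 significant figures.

17.2 MJ m⁻² d⁻¹

Tmean = (17.9+12.8)/2 = 15.35 °C; ΔT = 5.1
Ra = ET₀ / [0.0023 × 0.408 × (Tmean+17.8) × √ΔT]
   = 1.21 / (0.0023 × 0.408 × 33.15 × 2.2583) = 17.224 MJ m⁻² d⁻¹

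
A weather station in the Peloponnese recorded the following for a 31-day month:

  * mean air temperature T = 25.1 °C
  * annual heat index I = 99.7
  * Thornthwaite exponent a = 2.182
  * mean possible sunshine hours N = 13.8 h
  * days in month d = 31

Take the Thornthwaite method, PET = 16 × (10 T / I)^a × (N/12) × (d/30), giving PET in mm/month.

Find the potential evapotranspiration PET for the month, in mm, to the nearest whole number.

10T/I = 10 × 25.1 / 99.7 = 2.5176
(10T/I)^a = 2.5176^2.182 = 7.4981
Uncorrected PET = 16 × 7.4981 = 119.970 mm
Correction = (N/12)(d/30) = (13.8/12)(31/30) = 1.1883
PET = 119.970 × 1.1883 = 142.560 mm/month

143 mm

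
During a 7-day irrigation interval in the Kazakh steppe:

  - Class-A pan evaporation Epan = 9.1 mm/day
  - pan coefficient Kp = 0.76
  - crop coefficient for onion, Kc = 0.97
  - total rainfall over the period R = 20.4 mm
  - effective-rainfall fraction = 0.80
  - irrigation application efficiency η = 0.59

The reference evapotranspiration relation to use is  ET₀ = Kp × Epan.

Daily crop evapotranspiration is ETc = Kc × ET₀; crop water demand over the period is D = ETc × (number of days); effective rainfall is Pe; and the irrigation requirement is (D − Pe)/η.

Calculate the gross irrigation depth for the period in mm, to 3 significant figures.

51.9 mm

ET₀ = 0.76 × 9.1 = 6.9160 mm/d
ETc = Kc × ET₀ = 0.97 × 6.9160 = 6.7085 mm/d
Crop demand D = ETc × 7 d = 6.7085 × 7 = 46.960 mm
Pe = 0.80 × 20.4 = 16.320 mm
D − Pe = 46.960 − 16.320 = 30.640 mm
Gross irrigation = 30.640 / 0.59 = 51.932 mm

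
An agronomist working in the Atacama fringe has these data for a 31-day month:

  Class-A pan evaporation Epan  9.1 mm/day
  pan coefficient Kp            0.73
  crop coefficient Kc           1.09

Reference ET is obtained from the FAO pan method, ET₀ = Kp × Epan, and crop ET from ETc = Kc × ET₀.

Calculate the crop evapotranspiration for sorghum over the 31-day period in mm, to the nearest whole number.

ET₀ = 0.73 × 9.1 = 6.6430 mm/d
ETc = Kc × ET₀ = 1.09 × 6.6430 = 7.2409 mm/d
Over 31 days: 7.2409 × 31 = 224.468 mm

224 mm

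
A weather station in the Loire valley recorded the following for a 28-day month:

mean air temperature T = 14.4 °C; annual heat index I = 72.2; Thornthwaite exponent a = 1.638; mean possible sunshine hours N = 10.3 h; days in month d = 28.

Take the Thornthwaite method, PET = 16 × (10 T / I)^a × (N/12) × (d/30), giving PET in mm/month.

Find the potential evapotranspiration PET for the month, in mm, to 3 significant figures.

39.7 mm

10T/I = 10 × 14.4 / 72.2 = 1.9945
(10T/I)^a = 1.9945^1.638 = 3.0983
Uncorrected PET = 16 × 3.0983 = 49.573 mm
Correction = (N/12)(d/30) = (10.3/12)(28/30) = 0.8011
PET = 49.573 × 0.8011 = 39.713 mm/month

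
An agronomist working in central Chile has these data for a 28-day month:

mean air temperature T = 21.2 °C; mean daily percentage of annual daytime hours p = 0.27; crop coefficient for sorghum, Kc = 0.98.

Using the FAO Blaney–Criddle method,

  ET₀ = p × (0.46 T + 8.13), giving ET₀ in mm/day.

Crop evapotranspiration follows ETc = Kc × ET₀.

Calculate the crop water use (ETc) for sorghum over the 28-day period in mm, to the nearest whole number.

ET₀ = 0.27 × (0.46 × 21.2 + 8.13) = 0.27 × 17.882 = 4.8281 mm/d
ETc = Kc × ET₀ = 0.98 × 4.8281 = 4.7315 mm/d
Over 28 days: 4.7315 × 28 = 132.482 mm

132 mm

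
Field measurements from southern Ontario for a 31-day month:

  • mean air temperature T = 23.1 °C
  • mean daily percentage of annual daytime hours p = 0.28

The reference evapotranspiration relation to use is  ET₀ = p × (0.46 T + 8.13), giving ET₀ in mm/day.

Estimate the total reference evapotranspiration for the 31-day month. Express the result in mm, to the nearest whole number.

163 mm

ET₀ = 0.28 × (0.46 × 23.1 + 8.13) = 0.28 × 18.756 = 5.2517 mm/d
Monthly total = 5.2517 × 31 = 162.803 mm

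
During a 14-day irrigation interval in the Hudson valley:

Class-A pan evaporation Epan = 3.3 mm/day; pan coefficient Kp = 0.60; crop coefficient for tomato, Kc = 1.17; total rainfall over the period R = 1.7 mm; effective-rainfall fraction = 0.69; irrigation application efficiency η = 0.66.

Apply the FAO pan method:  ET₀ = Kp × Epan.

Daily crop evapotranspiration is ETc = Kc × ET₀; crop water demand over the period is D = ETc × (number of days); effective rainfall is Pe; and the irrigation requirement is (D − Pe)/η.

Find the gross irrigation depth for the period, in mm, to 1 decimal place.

ET₀ = 0.60 × 3.3 = 1.9800 mm/d
ETc = Kc × ET₀ = 1.17 × 1.9800 = 2.3166 mm/d
Crop demand D = ETc × 14 d = 2.3166 × 14 = 32.432 mm
Pe = 0.69 × 1.7 = 1.173 mm
D − Pe = 32.432 − 1.173 = 31.259 mm
Gross irrigation = 31.259 / 0.66 = 47.362 mm

47.4 mm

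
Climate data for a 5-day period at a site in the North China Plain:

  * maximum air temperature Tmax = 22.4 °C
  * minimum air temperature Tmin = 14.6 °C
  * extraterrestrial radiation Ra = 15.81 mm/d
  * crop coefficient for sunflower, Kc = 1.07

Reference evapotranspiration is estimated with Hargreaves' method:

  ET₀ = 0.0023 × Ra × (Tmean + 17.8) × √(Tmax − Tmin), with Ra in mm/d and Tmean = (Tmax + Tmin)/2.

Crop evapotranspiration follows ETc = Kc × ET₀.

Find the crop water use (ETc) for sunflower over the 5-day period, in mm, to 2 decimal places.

Tmean = (22.4 + 14.6)/2 = 18.50 °C
ET₀ = 0.0023 × 15.81 × (18.50 + 17.8) × √7.8 = 0.0023 × 15.81 × 36.30 × 2.7928 = 3.6864 mm/d
ETc = Kc × ET₀ = 1.07 × 3.6864 = 3.9444 mm/d
Over 5 days: 3.9444 × 5 = 19.722 mm

19.72 mm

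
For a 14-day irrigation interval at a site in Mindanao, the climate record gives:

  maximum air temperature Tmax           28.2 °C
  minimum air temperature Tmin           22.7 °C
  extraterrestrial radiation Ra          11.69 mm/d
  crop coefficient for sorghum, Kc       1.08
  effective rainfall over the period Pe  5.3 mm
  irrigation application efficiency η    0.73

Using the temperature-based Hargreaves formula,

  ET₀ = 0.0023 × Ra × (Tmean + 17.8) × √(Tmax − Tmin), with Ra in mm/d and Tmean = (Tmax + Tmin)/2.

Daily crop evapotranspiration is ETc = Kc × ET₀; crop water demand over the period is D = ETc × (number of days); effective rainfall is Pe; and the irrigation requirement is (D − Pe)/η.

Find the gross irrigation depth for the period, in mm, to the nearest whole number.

49 mm

Tmean = (28.2 + 22.7)/2 = 25.45 °C
ET₀ = 0.0023 × 11.69 × (25.45 + 17.8) × √5.5 = 0.0023 × 11.69 × 43.25 × 2.3452 = 2.7271 mm/d
ETc = Kc × ET₀ = 1.08 × 2.7271 = 2.9453 mm/d
Crop demand D = ETc × 14 d = 2.9453 × 14 = 41.234 mm
D − Pe = 41.234 − 5.3 = 35.934 mm
Gross irrigation = 35.934 / 0.73 = 49.225 mm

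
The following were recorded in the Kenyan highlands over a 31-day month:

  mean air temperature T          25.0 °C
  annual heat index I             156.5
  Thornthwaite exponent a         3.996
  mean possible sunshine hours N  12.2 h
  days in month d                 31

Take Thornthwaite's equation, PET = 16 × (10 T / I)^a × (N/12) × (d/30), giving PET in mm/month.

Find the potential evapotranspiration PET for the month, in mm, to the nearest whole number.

10T/I = 10 × 25.0 / 156.5 = 1.5974
(10T/I)^a = 1.5974^3.996 = 6.4989
Uncorrected PET = 16 × 6.4989 = 103.982 mm
Correction = (N/12)(d/30) = (12.2/12)(31/30) = 1.0506
PET = 103.982 × 1.0506 = 109.243 mm/month

109 mm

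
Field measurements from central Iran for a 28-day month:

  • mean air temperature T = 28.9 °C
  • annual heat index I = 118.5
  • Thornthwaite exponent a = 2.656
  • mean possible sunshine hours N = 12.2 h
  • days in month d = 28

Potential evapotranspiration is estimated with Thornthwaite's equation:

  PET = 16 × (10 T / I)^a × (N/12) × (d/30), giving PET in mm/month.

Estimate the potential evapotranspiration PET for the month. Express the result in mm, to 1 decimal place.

10T/I = 10 × 28.9 / 118.5 = 2.4388
(10T/I)^a = 2.4388^2.656 = 10.6743
Uncorrected PET = 16 × 10.6743 = 170.789 mm
Correction = (N/12)(d/30) = (12.2/12)(28/30) = 0.9489
PET = 170.789 × 0.9489 = 162.062 mm/month

162.1 mm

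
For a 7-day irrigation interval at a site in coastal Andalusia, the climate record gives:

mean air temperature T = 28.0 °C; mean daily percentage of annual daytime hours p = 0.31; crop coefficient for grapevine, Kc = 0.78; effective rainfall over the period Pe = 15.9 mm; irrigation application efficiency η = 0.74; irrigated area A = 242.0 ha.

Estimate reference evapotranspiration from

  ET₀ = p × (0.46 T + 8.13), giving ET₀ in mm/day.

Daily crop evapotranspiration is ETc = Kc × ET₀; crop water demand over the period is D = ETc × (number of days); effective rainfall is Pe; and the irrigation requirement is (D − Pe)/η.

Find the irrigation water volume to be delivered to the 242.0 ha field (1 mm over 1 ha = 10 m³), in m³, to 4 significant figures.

64300 m³

ET₀ = 0.31 × (0.46 × 28.0 + 8.13) = 0.31 × 21.010 = 6.5131 mm/d
ETc = Kc × ET₀ = 0.78 × 6.5131 = 5.0802 mm/d
Crop demand D = ETc × 7 d = 5.0802 × 7 = 35.561 mm
D − Pe = 35.561 − 15.9 = 19.661 mm
Gross irrigation = 19.661 / 0.74 = 26.569 mm
Volume = 26.569 mm × 242.0 ha × 10 = 64297.0 m³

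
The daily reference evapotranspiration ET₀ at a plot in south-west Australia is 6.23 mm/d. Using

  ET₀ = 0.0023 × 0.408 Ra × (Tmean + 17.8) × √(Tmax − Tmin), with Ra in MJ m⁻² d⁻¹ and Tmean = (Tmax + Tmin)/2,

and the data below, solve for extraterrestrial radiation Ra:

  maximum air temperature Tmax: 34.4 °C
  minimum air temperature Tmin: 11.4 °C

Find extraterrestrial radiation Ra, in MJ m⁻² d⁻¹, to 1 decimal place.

34.0 MJ m⁻² d⁻¹

Tmean = (34.4+11.4)/2 = 22.90 °C; ΔT = 23.0
Ra = ET₀ / [0.0023 × 0.408 × (Tmean+17.8) × √ΔT]
   = 6.23 / (0.0023 × 0.408 × 40.70 × 4.7958) = 34.013 MJ m⁻² d⁻¹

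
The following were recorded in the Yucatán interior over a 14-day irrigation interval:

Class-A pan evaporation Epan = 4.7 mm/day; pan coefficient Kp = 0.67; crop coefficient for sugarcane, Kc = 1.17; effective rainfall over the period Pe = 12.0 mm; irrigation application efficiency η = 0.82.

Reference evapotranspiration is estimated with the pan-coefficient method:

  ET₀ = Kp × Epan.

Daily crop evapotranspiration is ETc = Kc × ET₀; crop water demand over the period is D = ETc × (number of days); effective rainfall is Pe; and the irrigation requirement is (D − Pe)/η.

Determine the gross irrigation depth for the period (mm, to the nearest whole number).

ET₀ = 0.67 × 4.7 = 3.1490 mm/d
ETc = Kc × ET₀ = 1.17 × 3.1490 = 3.6843 mm/d
Crop demand D = ETc × 14 d = 3.6843 × 14 = 51.580 mm
D − Pe = 51.580 − 12.0 = 39.580 mm
Gross irrigation = 39.580 / 0.82 = 48.268 mm

48 mm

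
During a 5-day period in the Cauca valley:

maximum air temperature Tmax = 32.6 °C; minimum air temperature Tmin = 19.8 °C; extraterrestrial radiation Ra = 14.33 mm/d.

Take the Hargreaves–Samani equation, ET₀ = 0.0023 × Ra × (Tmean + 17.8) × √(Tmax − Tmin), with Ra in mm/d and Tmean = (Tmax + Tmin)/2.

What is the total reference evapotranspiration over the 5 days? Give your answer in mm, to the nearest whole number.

Tmean = (32.6 + 19.8)/2 = 26.20 °C
ET₀ = 0.0023 × 14.33 × (26.20 + 17.8) × √12.8 = 0.0023 × 14.33 × 44.00 × 3.5777 = 5.1884 mm/d
Over 5 days: 5.1884 × 5 = 25.942 mm

26 mm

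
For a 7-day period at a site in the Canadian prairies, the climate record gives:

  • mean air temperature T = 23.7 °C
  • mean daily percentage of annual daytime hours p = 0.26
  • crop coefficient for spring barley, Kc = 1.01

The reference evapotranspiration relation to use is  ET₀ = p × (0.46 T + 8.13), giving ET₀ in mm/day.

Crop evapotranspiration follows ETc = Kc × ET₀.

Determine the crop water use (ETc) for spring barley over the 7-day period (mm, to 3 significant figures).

ET₀ = 0.26 × (0.46 × 23.7 + 8.13) = 0.26 × 19.032 = 4.9483 mm/d
ETc = Kc × ET₀ = 1.01 × 4.9483 = 4.9978 mm/d
Over 7 days: 4.9978 × 7 = 34.985 mm

35.0 mm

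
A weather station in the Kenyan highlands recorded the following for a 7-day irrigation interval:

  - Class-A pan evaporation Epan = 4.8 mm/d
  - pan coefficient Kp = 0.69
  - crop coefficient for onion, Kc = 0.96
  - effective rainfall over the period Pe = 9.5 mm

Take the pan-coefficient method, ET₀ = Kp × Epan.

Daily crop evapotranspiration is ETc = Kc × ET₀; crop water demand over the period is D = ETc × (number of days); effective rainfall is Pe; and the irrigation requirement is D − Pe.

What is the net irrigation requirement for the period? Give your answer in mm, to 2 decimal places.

12.76 mm

ET₀ = 0.69 × 4.8 = 3.3120 mm/d
ETc = Kc × ET₀ = 0.96 × 3.3120 = 3.1795 mm/d
Crop demand D = ETc × 7 d = 3.1795 × 7 = 22.257 mm
D − Pe = 22.257 − 9.5 = 12.757 mm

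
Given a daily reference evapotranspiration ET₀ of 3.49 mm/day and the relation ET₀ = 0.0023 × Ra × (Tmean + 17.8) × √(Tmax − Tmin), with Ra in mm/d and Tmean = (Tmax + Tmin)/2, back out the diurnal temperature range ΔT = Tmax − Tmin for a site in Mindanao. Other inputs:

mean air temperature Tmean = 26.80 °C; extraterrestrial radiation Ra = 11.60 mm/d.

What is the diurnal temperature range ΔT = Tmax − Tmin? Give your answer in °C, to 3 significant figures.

8.60 °C

√ΔT = ET₀ / [0.0023 × Ra × (Tmean+17.8)] = 3.49 / (0.0023 × 11.60 × 44.60) = 2.9330
ΔT = 2.9330² = 8.602 °C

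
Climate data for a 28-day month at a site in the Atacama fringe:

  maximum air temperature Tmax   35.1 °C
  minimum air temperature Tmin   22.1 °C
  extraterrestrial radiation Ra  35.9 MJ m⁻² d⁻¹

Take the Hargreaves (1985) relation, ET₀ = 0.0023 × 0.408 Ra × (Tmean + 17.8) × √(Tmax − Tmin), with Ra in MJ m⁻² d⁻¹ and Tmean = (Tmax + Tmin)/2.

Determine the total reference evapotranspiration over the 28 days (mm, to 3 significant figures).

Tmean = (35.1 + 22.1)/2 = 28.60 °C
0.408 Ra = 0.408 × 35.9 = 14.6472 mm/d equivalent
ET₀ = 0.0023 × 14.6472 × (28.60 + 17.8) × √13.0 = 0.0023 × 14.6472 × 46.40 × 3.6056 = 5.6361 mm/d
Over 28 days: 5.6361 × 28 = 157.811 mm

158 mm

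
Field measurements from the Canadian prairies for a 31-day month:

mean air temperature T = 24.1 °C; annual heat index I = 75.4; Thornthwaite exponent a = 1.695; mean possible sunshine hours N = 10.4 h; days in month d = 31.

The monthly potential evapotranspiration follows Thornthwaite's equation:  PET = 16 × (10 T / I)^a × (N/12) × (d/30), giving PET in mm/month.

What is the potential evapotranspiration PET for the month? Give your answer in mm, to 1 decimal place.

102.7 mm

10T/I = 10 × 24.1 / 75.4 = 3.1963
(10T/I)^a = 3.1963^1.695 = 7.1677
Uncorrected PET = 16 × 7.1677 = 114.683 mm
Correction = (N/12)(d/30) = (10.4/12)(31/30) = 0.8956
PET = 114.683 × 0.8956 = 102.710 mm/month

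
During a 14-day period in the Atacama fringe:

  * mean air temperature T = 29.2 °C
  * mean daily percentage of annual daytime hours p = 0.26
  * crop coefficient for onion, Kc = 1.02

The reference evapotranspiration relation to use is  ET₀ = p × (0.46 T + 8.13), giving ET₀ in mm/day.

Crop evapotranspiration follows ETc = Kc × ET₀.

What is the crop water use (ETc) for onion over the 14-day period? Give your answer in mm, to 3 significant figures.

ET₀ = 0.26 × (0.46 × 29.2 + 8.13) = 0.26 × 21.562 = 5.6061 mm/d
ETc = Kc × ET₀ = 1.02 × 5.6061 = 5.7182 mm/d
Over 14 days: 5.7182 × 14 = 80.055 mm

80.1 mm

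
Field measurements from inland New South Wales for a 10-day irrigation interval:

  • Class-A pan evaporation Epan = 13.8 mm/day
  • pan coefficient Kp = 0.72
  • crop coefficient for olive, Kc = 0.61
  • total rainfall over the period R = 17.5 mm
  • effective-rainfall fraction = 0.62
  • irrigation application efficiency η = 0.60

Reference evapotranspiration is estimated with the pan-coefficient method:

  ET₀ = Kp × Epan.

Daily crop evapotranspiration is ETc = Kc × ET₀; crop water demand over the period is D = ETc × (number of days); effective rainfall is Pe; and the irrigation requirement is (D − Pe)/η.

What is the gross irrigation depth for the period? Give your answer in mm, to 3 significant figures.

ET₀ = 0.72 × 13.8 = 9.9360 mm/d
ETc = Kc × ET₀ = 0.61 × 9.9360 = 6.0610 mm/d
Crop demand D = ETc × 10 d = 6.0610 × 10 = 60.610 mm
Pe = 0.62 × 17.5 = 10.850 mm
D − Pe = 60.610 − 10.850 = 49.760 mm
Gross irrigation = 49.760 / 0.60 = 82.933 mm

82.9 mm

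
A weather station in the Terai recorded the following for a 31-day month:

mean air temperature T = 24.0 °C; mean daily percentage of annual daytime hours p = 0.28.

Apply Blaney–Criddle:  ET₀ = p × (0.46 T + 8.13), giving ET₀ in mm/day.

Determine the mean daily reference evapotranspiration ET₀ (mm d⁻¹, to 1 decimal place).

ET₀ = 0.28 × (0.46 × 24.0 + 8.13) = 0.28 × 19.170 = 5.3676 mm/d

5.4 mm d⁻¹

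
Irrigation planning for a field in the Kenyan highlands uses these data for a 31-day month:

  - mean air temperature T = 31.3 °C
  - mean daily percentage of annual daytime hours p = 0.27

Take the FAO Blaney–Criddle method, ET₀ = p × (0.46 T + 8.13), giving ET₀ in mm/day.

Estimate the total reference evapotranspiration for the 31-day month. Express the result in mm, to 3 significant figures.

ET₀ = 0.27 × (0.46 × 31.3 + 8.13) = 0.27 × 22.528 = 6.0826 mm/d
Monthly total = 6.0826 × 31 = 188.561 mm

189 mm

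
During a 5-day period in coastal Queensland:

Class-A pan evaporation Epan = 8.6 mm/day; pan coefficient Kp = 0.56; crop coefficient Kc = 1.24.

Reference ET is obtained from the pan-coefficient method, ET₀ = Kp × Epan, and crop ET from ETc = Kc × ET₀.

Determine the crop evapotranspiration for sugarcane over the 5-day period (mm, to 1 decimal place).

29.9 mm

ET₀ = 0.56 × 8.6 = 4.8160 mm/d
ETc = Kc × ET₀ = 1.24 × 4.8160 = 5.9718 mm/d
Over 5 days: 5.9718 × 5 = 29.859 mm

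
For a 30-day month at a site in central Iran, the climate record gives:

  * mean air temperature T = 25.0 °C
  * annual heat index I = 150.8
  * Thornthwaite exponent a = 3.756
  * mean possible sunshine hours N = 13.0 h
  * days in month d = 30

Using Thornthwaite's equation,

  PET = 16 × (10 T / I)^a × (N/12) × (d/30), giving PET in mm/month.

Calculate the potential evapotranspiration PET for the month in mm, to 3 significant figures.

116 mm

10T/I = 10 × 25.0 / 150.8 = 1.6578
(10T/I)^a = 1.6578^3.756 = 6.6767
Uncorrected PET = 16 × 6.6767 = 106.827 mm
Correction = (N/12)(d/30) = (13.0/12)(30/30) = 1.0833
PET = 106.827 × 1.0833 = 115.726 mm/month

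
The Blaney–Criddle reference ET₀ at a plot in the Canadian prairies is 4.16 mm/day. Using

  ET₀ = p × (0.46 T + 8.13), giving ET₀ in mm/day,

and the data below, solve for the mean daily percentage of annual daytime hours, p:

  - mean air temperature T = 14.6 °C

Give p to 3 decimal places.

0.280

p = ET₀ / (0.46 T + 8.13) = 4.16 / (0.46 × 14.6 + 8.13) = 4.16 / 14.846 = 0.2802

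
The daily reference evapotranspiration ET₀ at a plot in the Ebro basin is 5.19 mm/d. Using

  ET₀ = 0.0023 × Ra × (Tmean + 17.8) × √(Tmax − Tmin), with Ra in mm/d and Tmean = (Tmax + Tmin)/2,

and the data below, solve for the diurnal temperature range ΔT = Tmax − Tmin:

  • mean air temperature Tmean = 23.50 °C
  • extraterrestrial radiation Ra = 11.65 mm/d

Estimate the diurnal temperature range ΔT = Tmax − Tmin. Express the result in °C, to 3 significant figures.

22.0 °C

√ΔT = ET₀ / [0.0023 × Ra × (Tmean+17.8)] = 5.19 / (0.0023 × 11.65 × 41.30) = 4.6899
ΔT = 4.6899² = 21.995 °C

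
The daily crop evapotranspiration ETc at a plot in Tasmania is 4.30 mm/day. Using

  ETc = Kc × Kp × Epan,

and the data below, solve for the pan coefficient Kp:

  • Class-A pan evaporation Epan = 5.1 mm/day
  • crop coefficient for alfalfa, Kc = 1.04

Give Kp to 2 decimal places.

ETc = Kc × Kp × Epan  ⇒  Kp = ETc / (Kc × Epan)
Kp = 4.30 / (1.04 × 5.1) = 4.30 / 5.304 = 0.8107

0.81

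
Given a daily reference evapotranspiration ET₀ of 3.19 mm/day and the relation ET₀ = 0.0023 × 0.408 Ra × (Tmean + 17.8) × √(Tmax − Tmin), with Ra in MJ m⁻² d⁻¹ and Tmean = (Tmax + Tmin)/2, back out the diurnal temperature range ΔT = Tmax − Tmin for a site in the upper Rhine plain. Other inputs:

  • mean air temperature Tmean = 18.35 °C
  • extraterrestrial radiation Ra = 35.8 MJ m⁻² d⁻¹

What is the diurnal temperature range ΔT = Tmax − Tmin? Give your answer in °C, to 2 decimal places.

6.90 °C

√ΔT = ET₀ / [0.0023 × 0.408 × Ra × (Tmean+17.8)] = 3.19 / (0.0023 × 14.6064 × 36.15) = 2.6267
ΔT = 2.6267² = 6.900 °C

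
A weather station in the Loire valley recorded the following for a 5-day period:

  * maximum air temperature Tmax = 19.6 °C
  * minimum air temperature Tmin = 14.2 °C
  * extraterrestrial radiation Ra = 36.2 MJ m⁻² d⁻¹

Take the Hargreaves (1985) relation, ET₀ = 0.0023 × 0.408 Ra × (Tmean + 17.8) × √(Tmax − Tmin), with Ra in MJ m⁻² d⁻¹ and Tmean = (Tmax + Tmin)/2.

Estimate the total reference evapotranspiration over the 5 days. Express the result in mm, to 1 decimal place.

13.7 mm

Tmean = (19.6 + 14.2)/2 = 16.90 °C
0.408 Ra = 0.408 × 36.2 = 14.7696 mm/d equivalent
ET₀ = 0.0023 × 14.7696 × (16.90 + 17.8) × √5.4 = 0.0023 × 14.7696 × 34.70 × 2.3238 = 2.7392 mm/d
Over 5 days: 2.7392 × 5 = 13.696 mm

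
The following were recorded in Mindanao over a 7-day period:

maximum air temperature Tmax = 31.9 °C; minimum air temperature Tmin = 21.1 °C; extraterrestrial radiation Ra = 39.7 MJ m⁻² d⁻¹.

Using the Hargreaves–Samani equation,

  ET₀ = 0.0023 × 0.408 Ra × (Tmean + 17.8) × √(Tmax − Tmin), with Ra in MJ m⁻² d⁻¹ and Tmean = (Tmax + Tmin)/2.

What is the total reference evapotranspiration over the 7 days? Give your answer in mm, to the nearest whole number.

Tmean = (31.9 + 21.1)/2 = 26.50 °C
0.408 Ra = 0.408 × 39.7 = 16.1976 mm/d equivalent
ET₀ = 0.0023 × 16.1976 × (26.50 + 17.8) × √10.8 = 0.0023 × 16.1976 × 44.30 × 3.2863 = 5.4236 mm/d
Over 7 days: 5.4236 × 7 = 37.965 mm

38 mm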